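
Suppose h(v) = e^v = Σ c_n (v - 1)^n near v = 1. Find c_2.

e/2

h(1) = e
h′(1) = e
h′′(1) = e
The Taylor polynomial is Σ h^(k)(1)/k! · (v - 1)^k.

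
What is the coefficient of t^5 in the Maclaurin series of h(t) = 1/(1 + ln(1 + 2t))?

Let u equal the inner series; expand the outer function in u and truncate.

-15*2^(13/14)*3^(45/56)*5^(38/63)*7^(1/126)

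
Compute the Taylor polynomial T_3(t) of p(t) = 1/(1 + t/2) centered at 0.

-t^3/8 + t^2/4 - t/2 + 1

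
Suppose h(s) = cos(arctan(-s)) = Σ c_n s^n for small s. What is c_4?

Let u equal the inner series; expand the outer function in u and truncate.
[s^0] = 1;  [s^1] = 0;  [s^2] = -1/2;  [s^3] = 0;  [s^4] = 3/8.
So c_4 = h^(4)(0)/4! = 3/8.

3/8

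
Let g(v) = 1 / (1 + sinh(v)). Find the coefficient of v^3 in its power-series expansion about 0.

Use the geometric series for the reciprocal, then substitute.
g(0) = 1
g′(0) = -1
g′′(0) = 2
g′′′(0) = -7
Then c_k = g^(k)(0)/k! gives each Taylor coefficient.

-7/6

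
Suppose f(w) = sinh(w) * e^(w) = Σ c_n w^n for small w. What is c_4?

Expand each factor separately, then convolve coefficients.
f(0) = 0
f′(0) = 1
f′′(0) = 2
f′′′(0) = 4
f^(4)(0) = 8
So c_4 = f^(4)(0)/4! = 1/3.

1/3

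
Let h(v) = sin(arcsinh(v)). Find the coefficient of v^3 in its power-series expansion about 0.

Plug the Maclaurin series of the inner function into that of the outer and collect terms.
[v^0] = 0;  [v^1] = 1;  [v^2] = 0;  [v^3] = -1/3.

-1/3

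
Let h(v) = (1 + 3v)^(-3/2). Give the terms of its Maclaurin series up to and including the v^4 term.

25515*v^4/128 - 945*v^3/16 + 135*v^2/8 - 9*v/2 + 1

h(0) = 1
h′(0) = -9/2
h′′(0) = 135/4
h′′′(0) = -2835/8
h^(4)(0) = 76545/16
Then c_k = h^(k)(0)/k! gives each Taylor coefficient.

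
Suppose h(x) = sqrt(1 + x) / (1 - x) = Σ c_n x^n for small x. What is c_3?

Write out both Maclaurin series and multiply, keeping only the needed powers.

23/16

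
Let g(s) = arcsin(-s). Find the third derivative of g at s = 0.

Compute the successive derivatives at the expansion point and divide by k!.
From the series, [s^3] g = -1/6; multiply by 3! = 6 to get -1.

-1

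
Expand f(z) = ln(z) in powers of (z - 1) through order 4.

[(z - 1)^0] = 0;  [(z - 1)^1] = 1;  [(z - 1)^2] = -1/2;  [(z - 1)^3] = 1/3;  [(z - 1)^4] = -1/4.

-(z - 1)^4/4 + (z - 1)^3/3 - (z - 1)^2/2 + (z - 1)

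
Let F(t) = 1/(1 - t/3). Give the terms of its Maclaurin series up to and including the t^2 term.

Use the known series and substitute for the argument.

t^2/9 + t/3 + 1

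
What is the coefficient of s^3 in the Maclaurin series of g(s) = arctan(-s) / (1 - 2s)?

-11/3

Take the Cauchy product of the two expansions.
g(0) = 0
g′(0) = -1
g′′(0) = -4
g′′′(0) = -22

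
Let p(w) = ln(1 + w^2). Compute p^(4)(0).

-12

From the series, [w^4] p = -1/2; multiply by 4! = 24 to get -12.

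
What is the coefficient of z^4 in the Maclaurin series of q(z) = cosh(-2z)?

2/3

[z^0] = 1;  [z^1] = 0;  [z^2] = 2;  [z^3] = 0;  [z^4] = 2/3.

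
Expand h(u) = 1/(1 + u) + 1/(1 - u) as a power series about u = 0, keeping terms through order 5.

2*u^4 + 2*u^2 + 2

Expand each term separately and add.
h(0) = 2
h′(0) = 0
h′′(0) = 4
h′′′(0) = 0
h^(4)(0) = 48
h^(5)(0) = 0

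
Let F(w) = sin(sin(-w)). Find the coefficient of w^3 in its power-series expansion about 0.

Plug the Maclaurin series of the inner function into that of the outer and collect terms.
F(0) = 0
F′(0) = -1
F′′(0) = 0
F′′′(0) = 2
So c_3 = F′′′(0)/3! = 1/3.

1/3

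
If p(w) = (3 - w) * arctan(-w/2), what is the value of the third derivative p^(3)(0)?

3/4

Distribute the polynomial across the series and collect like powers.
The coefficient of w^3 in the expansion is 1/8, so p′′′(0) = 3! * (1/8) = 3/4.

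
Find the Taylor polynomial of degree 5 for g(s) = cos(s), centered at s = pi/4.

[(s - pi/4)^0] = sqrt(2)/2;  [(s - pi/4)^1] = -sqrt(2)/2;  [(s - pi/4)^2] = -sqrt(2)/4;  [(s - pi/4)^3] = sqrt(2)/12;  [(s - pi/4)^4] = sqrt(2)/48;  [(s - pi/4)^5] = -sqrt(2)/240.

-sqrt(2)*(s - pi/4)^5/240 + sqrt(2)*(s - pi/4)^4/48 + sqrt(2)*(s - pi/4)^3/12 - sqrt(2)*(s - pi/4)^2/4 - sqrt(2)*(s - pi/4)/2 + sqrt(2)/2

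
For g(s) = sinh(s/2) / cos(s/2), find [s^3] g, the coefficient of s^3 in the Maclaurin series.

1/12

Write the quotient as an unknown series and match coefficients against numerator = denominator · series.
g(0) = 0
g′(0) = 1/2
g′′(0) = 0
g′′′(0) = 1/2
So c_3 = g′′′(0)/3! = 1/12.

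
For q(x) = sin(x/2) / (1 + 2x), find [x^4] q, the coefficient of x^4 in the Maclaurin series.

-95/24

Take the Cauchy product of the two expansions.
q(0) = 0
q′(0) = 1/2
q′′(0) = -2
q′′′(0) = 95/8
q^(4)(0) = -95
Dividing each by k! gives the coefficients c_0, ..., c_4.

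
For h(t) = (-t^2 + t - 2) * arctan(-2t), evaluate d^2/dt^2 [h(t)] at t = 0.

-4

Shift and add copies of the series according to the polynomial's terms.
The coefficient of t^2 in the expansion is -2, so h′′(0) = 2! * (-2) = -4.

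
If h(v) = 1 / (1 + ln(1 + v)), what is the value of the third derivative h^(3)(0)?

-14

Expand as Σ (-1)^k u^k with u equal to the inner function's series.
The coefficient of v^3 in the expansion is -7/3, so h′′′(0) = 3! * (-7/3) = -14.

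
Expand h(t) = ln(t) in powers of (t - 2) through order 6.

-(t - 2)^6/384 + (t - 2)^5/160 - (t - 2)^4/64 + (t - 2)^3/24 - (t - 2)^2/8 + (t - 2)/2 + ln(2)

h(2) = ln(2)
h′(2) = 1/2
h′′(2) = -1/4
h′′′(2) = 1/4
h^(4)(2) = -3/8
h^(5)(2) = 3/4
h^(6)(2) = -15/8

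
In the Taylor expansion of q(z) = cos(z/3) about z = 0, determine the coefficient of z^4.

1/1944

Differentiate repeatedly and evaluate at the center.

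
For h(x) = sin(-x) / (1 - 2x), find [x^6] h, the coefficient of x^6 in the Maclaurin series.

-1841/60

Write out both Maclaurin series and multiply, keeping only the needed powers.
[x^0] = 0;  [x^1] = -1;  [x^2] = -2;  [x^3] = -23/6;  [x^4] = -23/3;  [x^5] = -1841/120;  [x^6] = -1841/60.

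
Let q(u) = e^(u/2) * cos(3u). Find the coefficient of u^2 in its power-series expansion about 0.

-35/8

Take the Cauchy product of the two expansions.
q(0) = 1
q′(0) = 1/2
q′′(0) = -35/4
Then c_k = q^(k)(0)/k! gives each Taylor coefficient.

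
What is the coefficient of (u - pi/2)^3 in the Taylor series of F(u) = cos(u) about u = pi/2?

1/6

F(pi/2) = 0
F′(pi/2) = -1
F′′(pi/2) = 0
F′′′(pi/2) = 1
So c_3 = F′′′(pi/2)/3! = 1/6.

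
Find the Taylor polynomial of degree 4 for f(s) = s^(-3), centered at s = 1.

Use the known series and substitute for the argument.
f(1) = 1
f′(1) = -3
f′′(1) = 12
f′′′(1) = -60
f^(4)(1) = 360
The Taylor polynomial is Σ f^(k)(1)/k! · (s - 1)^k.

15*(s - 1)^4 - 10*(s - 1)^3 + 6*(s - 1)^2 - 3*(s - 1) + 1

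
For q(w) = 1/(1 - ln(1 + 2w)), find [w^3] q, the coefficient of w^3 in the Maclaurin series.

Compose series: expand the inner function first, then feed it into the outer expansion.

8/3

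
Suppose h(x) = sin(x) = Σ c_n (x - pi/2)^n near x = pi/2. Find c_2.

-1/2

h(pi/2) = 1
h′(pi/2) = 0
h′′(pi/2) = -1
So c_2 = h′′(pi/2)/2! = -1/2.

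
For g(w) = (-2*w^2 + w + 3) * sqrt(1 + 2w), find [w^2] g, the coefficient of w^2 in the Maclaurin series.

-5/2

Shift and add copies of the series according to the polynomial's terms.
g(0) = 3
g′(0) = 4
g′′(0) = -5
Then c_k = g^(k)(0)/k! gives each Taylor coefficient.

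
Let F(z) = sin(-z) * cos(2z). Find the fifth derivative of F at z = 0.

-121

Write out both Maclaurin series and multiply, keeping only the needed powers.
The coefficient of z^5 in the expansion is -121/120, so F^(5)(0) = 5! * (-121/120) = -121.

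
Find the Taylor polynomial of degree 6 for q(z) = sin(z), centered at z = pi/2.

-(z - pi/2)^6/720 + (z - pi/2)^4/24 - (z - pi/2)^2/2 + 1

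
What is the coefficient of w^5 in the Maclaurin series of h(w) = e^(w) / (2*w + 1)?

-2329/120

Expand 1/(denominator) as a geometric series and multiply by the numerator's series.
h(0) = 1
h′(0) = -1
h′′(0) = 5
h′′′(0) = -29
h^(4)(0) = 233
h^(5)(0) = -2329
Dividing each by k! gives the coefficients c_0, ..., c_5.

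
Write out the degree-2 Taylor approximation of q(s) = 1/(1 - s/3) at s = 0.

Apply the Taylor formula c_k = f^(k)(a)/k!.
[s^0] = 1;  [s^1] = 1/3;  [s^2] = 1/9.

s^2/9 + s/3 + 1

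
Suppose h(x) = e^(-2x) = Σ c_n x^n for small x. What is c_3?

Compute the successive derivatives at the expansion point and divide by k!.
h(0) = 1
h′(0) = -2
h′′(0) = 4
h′′′(0) = -8
Dividing each by k! gives the coefficients c_0, ..., c_3.

-4/3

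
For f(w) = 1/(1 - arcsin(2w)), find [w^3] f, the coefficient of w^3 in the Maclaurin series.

28/3

Let u equal the inner series; expand the outer function in u and truncate.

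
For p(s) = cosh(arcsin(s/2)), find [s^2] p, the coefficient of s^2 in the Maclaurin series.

1/8

Compose series: expand the inner function first, then feed it into the outer expansion.
[s^0] = 1;  [s^1] = 0;  [s^2] = 1/8.
So c_2 = p′′(0)/2! = 1/8.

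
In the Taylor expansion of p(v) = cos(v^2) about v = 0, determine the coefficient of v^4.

Compute the successive derivatives at the expansion point and divide by k!.
[v^0] = 1;  [v^1] = 0;  [v^2] = 0;  [v^3] = 0;  [v^4] = -1/2.
So c_4 = p^(4)(0)/4! = -1/2.

-1/2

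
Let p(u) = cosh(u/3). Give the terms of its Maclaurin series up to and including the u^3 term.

p(0) = 1
p′(0) = 0
p′′(0) = 1/9
p′′′(0) = 0
Then c_k = p^(k)(0)/k! gives each Taylor coefficient.

u^2/18 + 1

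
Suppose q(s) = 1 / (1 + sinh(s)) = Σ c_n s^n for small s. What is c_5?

-181/120

Expand as Σ (-1)^k u^k with u equal to the inner function's series.
q(0) = 1
q′(0) = -1
q′′(0) = 2
q′′′(0) = -7
q^(4)(0) = 32
q^(5)(0) = -181
Then c_k = q^(k)(0)/k! gives each Taylor coefficient.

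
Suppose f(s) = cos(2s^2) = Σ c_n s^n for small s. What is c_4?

-2

Apply the Taylor formula c_k = f^(k)(a)/k!.
f(0) = 1
f′(0) = 0
f′′(0) = 0
f′′′(0) = 0
f^(4)(0) = -48
So c_4 = f^(4)(0)/4! = -2.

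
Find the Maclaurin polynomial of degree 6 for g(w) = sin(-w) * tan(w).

Write out both Maclaurin series and multiply, keeping only the needed powers.
[w^0] = 0;  [w^1] = 0;  [w^2] = -1;  [w^3] = 0;  [w^4] = -1/6;  [w^5] = 0;  [w^6] = -31/360.

-31*w^6/360 - w^4/6 - w^2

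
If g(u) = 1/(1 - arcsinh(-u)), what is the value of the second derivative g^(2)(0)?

2

Plug the Maclaurin series of the inner function into that of the outer and collect terms.
From the series, [u^2] g = 1; multiply by 2! = 2 to get 2.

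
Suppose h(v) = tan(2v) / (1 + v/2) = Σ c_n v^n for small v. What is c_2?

-1

Multiply the two series term by term and collect like powers.
h(0) = 0
h′(0) = 2
h′′(0) = -2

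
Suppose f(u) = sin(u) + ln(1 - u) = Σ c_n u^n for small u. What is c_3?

-1/2

Expand each term separately and add.
f(0) = 0
f′(0) = 0
f′′(0) = -1
f′′′(0) = -3
So c_3 = f′′′(0)/3! = -1/2.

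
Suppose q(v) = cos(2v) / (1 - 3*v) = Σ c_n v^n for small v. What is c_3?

Expand 1/(denominator) as a geometric series and multiply by the numerator's series.
So c_3 = q′′′(0)/3! = 21.

21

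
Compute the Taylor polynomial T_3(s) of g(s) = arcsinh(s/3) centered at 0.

Apply the Taylor formula c_k = f^(k)(a)/k!.
g(0) = 0
g′(0) = 1/3
g′′(0) = 0
g′′′(0) = -1/27

-s^3/162 + s/3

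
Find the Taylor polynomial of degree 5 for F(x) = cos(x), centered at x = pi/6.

-(x - pi/6)^5/240 + sqrt(3)*(x - pi/6)^4/48 + (x - pi/6)^3/12 - sqrt(3)*(x - pi/6)^2/4 - (x - pi/6)/2 + sqrt(3)/2

Differentiate repeatedly and evaluate at the center.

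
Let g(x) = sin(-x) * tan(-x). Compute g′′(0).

Take the Cauchy product of the two expansions.
The coefficient of x^2 in the expansion is 1, so g′′(0) = 2! * (1) = 2.

2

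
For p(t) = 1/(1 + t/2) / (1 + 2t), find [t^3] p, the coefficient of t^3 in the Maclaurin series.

-85/8

Write out both Maclaurin series and multiply, keeping only the needed powers.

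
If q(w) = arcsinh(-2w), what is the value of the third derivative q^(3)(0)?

The coefficient of w^3 in the expansion is 4/3, so q′′′(0) = 3! * (4/3) = 8.

8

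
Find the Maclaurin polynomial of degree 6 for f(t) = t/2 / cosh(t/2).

5*t^5/768 - t^3/16 + t/2

Invert the denominator's series and multiply.
f(0) = 0
f′(0) = 1/2
f′′(0) = 0
f′′′(0) = -3/8
f^(4)(0) = 0
f^(5)(0) = 25/32
f^(6)(0) = 0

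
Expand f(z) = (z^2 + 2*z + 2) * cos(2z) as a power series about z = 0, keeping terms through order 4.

Multiply each power in the prefactor through the base expansion.
f(0) = 2
f′(0) = 2
f′′(0) = -6
f′′′(0) = -24
f^(4)(0) = -16
Then c_k = f^(k)(0)/k! gives each Taylor coefficient.

-2*z^4/3 - 4*z^3 - 3*z^2 + 2*z + 2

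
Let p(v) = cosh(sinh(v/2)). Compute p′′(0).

1/4

Let u equal the inner series; expand the outer function in u and truncate.
From the series, [v^2] p = 1/8; multiply by 2! = 2 to get 1/4.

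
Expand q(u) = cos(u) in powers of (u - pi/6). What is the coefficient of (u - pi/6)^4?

sqrt(3)/48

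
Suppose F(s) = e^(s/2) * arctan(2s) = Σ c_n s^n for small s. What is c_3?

Take the Cauchy product of the two expansions.
F(0) = 0
F′(0) = 2
F′′(0) = 2
F′′′(0) = -29/2

-29/12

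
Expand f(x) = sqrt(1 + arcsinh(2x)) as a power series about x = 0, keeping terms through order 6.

-769*x^6/720 + 43*x^5/40 + x^4/24 - x^3/6 - x^2/2 + x + 1

Compose series: expand the inner function first, then feed it into the outer expansion.
f(0) = 1
f′(0) = 1
f′′(0) = -1
f′′′(0) = -1
f^(4)(0) = 1
f^(5)(0) = 129
f^(6)(0) = -769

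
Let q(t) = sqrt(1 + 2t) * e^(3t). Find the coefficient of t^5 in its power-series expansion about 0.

Expand each factor separately, then convolve coefficients.
[t^0] = 1;  [t^1] = 4;  [t^2] = 7;  [t^3] = 8;  [t^4] = 13/2;  [t^5] = 22/5.
So c_5 = q^(5)(0)/5! = 22/5.

22/5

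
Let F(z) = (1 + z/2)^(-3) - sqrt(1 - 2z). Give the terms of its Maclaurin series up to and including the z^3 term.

Add the two expansions coefficient-wise.
[z^0] = 0;  [z^1] = -1/2;  [z^2] = 2;  [z^3] = -3/4.

-3*z^3/4 + 2*z^2 - z/2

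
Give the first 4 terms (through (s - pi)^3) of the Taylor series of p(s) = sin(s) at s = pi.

(s - pi)^3/6 - (s - pi)

p(pi) = 0
p′(pi) = -1
p′′(pi) = 0
p′′′(pi) = 1
The Taylor polynomial is Σ p^(k)(pi)/k! · (s - pi)^k.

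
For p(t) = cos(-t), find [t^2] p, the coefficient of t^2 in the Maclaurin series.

-1/2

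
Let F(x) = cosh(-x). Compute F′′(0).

The coefficient of x^2 in the expansion is 1/2, so F′′(0) = 2! * (1/2) = 1.

1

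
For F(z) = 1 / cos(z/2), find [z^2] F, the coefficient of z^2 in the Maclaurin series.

Divide the numerator series by the denominator series (power-series long division).

1/8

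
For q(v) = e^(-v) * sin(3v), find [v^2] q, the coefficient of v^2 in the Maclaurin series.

Multiply the two series term by term and collect like powers.
q(0) = 0
q′(0) = 3
q′′(0) = -6
Dividing each by k! gives the coefficients c_0, ..., c_2.

-3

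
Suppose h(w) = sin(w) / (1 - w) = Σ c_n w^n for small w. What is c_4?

5/6

Expand each factor separately, then convolve coefficients.
[w^0] = 0;  [w^1] = 1;  [w^2] = 1;  [w^3] = 5/6;  [w^4] = 5/6.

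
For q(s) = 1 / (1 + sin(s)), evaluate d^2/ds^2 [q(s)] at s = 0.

Expand as Σ (-1)^k u^k with u equal to the inner function's series.
The coefficient of s^2 in the expansion is 1, so q′′(0) = 2! * (1) = 2.

2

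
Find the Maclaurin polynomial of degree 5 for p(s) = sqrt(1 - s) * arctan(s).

Multiply the two series term by term and collect like powers.
p(0) = 0
p′(0) = 1
p′′(0) = -1
p′′′(0) = -11/4
p^(4)(0) = 5/2
p^(5)(0) = 389/16
The Taylor polynomial is Σ p^(k)(0)/k! · s^k.

389*s^5/1920 + 5*s^4/48 - 11*s^3/24 - s^2/2 + s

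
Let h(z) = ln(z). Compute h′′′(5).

2/125

From the series, [(z - 5)^3] h = 1/375; multiply by 3! = 6 to get 2/125.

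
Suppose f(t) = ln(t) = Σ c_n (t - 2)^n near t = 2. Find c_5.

1/160

c_5 = f^(5)(2)/5! = 1/160.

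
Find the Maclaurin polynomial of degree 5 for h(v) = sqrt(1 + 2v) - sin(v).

13*v^5/15 - 5*v^4/8 + 2*v^3/3 - v^2/2 + 1

Expand each term separately and add.
h(0) = 1
h′(0) = 0
h′′(0) = -1
h′′′(0) = 4
h^(4)(0) = -15
h^(5)(0) = 104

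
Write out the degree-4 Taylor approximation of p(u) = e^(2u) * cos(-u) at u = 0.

-7*u^4/24 + u^3/3 + 3*u^2/2 + 2*u + 1

Write out both Maclaurin series and multiply, keeping only the needed powers.
p(0) = 1
p′(0) = 2
p′′(0) = 3
p′′′(0) = 2
p^(4)(0) = -7
Dividing each by k! gives the coefficients c_0, ..., c_4.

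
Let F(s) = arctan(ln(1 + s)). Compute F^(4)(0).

Substitute the inner expansion into the outer series and collect powers.
From the series, [s^4] F = 1/4; multiply by 4! = 24 to get 6.

6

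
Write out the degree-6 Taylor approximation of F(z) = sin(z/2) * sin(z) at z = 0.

91*z^6/11520 - 5*z^4/48 + z^2/2

Take the Cauchy product of the two expansions.
F(0) = 0
F′(0) = 0
F′′(0) = 1
F′′′(0) = 0
F^(4)(0) = -5/2
F^(5)(0) = 0
F^(6)(0) = 91/16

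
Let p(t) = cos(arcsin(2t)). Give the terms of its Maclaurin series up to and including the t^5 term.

Plug the Maclaurin series of the inner function into that of the outer and collect terms.
p(0) = 1
p′(0) = 0
p′′(0) = -4
p′′′(0) = 0
p^(4)(0) = -48
p^(5)(0) = 0
Then c_k = p^(k)(0)/k! gives each Taylor coefficient.

-2*t^4 - 2*t^2 + 1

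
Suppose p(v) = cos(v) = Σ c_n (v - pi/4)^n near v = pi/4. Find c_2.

[(v - pi/4)^0] = sqrt(2)/2;  [(v - pi/4)^1] = -sqrt(2)/2;  [(v - pi/4)^2] = -sqrt(2)/4.
So c_2 = p′′(pi/4)/2! = -sqrt(2)/4.

-sqrt(2)/4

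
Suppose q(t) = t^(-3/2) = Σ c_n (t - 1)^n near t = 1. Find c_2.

15/8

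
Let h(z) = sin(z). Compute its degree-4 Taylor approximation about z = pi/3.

[(z - pi/3)^0] = sqrt(3)/2;  [(z - pi/3)^1] = 1/2;  [(z - pi/3)^2] = -sqrt(3)/4;  [(z - pi/3)^3] = -1/12;  [(z - pi/3)^4] = sqrt(3)/48.

sqrt(3)*(z - pi/3)^4/48 - (z - pi/3)^3/12 - sqrt(3)*(z - pi/3)^2/4 + (z - pi/3)/2 + sqrt(3)/2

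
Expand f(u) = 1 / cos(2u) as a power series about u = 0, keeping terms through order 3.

Write the quotient as an unknown series and match coefficients against numerator = denominator · series.

2*u^2 + 1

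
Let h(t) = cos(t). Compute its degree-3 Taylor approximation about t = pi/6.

(t - pi/6)^3/12 - sqrt(3)*(t - pi/6)^2/4 - (t - pi/6)/2 + sqrt(3)/2

Use the known series and substitute for the argument.
h(pi/6) = sqrt(3)/2
h′(pi/6) = -1/2
h′′(pi/6) = -sqrt(3)/2
h′′′(pi/6) = 1/2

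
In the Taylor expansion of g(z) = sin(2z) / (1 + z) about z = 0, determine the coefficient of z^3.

2/3

Expand each factor separately, then convolve coefficients.
[z^0] = 0;  [z^1] = 2;  [z^2] = -2;  [z^3] = 2/3.
So c_3 = g′′′(0)/3! = 2/3.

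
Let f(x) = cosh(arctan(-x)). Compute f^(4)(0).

-7

Substitute the inner expansion into the outer series and collect powers.
From the series, [x^4] f = -7/24; multiply by 4! = 24 to get -7.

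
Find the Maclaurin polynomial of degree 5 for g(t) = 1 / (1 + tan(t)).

-32*t^5/15 + 5*t^4/3 - 4*t^3/3 + t^2 - t + 1

Expand as Σ (-1)^k u^k with u equal to the inner function's series.
[t^0] = 1;  [t^1] = -1;  [t^2] = 1;  [t^3] = -4/3;  [t^4] = 5/3;  [t^5] = -32/15.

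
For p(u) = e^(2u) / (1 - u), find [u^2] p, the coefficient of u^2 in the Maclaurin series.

5

Multiply the two series term by term and collect like powers.
So c_2 = p′′(0)/2! = 5.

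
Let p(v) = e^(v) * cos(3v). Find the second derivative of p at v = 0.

Expand each factor separately, then convolve coefficients.
The coefficient of v^2 in the expansion is -4, so p′′(0) = 2! * (-4) = -8.

-8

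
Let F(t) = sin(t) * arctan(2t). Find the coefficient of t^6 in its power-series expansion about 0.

Take the Cauchy product of the two expansions.
F(0) = 0
F′(0) = 0
F′′(0) = 4
F′′′(0) = 0
F^(4)(0) = -72
F^(5)(0) = 0
F^(6)(0) = 4940

247/36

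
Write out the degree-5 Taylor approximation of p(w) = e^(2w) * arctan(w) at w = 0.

Expand each factor separately, then convolve coefficients.
p(0) = 0
p′(0) = 1
p′′(0) = 4
p′′′(0) = 10
p^(4)(0) = 16
p^(5)(0) = 24
Then c_k = p^(k)(0)/k! gives each Taylor coefficient.

w^5/5 + 2*w^4/3 + 5*w^3/3 + 2*w^2 + w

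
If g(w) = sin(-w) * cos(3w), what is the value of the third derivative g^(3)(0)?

28

Take the Cauchy product of the two expansions.
The coefficient of w^3 in the expansion is 14/3, so g′′′(0) = 3! * (14/3) = 28.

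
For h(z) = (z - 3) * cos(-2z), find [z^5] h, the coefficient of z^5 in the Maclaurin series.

2/3

Multiply each power in the prefactor through the base expansion.
h(0) = -3
h′(0) = 1
h′′(0) = 12
h′′′(0) = -12
h^(4)(0) = -48
h^(5)(0) = 80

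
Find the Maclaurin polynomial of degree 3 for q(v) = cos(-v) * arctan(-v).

5*v^3/6 - v

Multiply the two series term by term and collect like powers.
q(0) = 0
q′(0) = -1
q′′(0) = 0
q′′′(0) = 5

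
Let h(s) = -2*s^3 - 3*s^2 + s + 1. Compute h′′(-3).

30

Compute the successive derivatives at the expansion point and divide by k!.
The coefficient of (s + 3)^2 in the expansion is 15, so h′′(-3) = 2! * (15) = 30.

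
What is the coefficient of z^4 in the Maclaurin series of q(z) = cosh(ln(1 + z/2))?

Substitute the inner expansion into the outer series and collect powers.
[z^0] = 1;  [z^1] = 0;  [z^2] = 1/8;  [z^3] = -1/16;  [z^4] = 1/32.

1/32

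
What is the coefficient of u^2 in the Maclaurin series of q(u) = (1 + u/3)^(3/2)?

q(0) = 1
q′(0) = 1/2
q′′(0) = 1/12
So c_2 = q′′(0)/2! = 1/24.

1/24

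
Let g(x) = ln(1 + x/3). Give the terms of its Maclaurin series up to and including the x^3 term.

x^3/81 - x^2/18 + x/3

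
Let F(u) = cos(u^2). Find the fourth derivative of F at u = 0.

-12

Use the known series and substitute for the argument.
The coefficient of u^4 in the expansion is -1/2, so F^(4)(0) = 4! * (-1/2) = -12.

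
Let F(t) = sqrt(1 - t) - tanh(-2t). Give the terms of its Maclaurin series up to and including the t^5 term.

16279*t^5/3840 - 5*t^4/128 - 131*t^3/48 - t^2/8 + 3*t/2 + 1

Combine the two series term by term.
F(0) = 1
F′(0) = 3/2
F′′(0) = -1/4
F′′′(0) = -131/8
F^(4)(0) = -15/16
F^(5)(0) = 16279/32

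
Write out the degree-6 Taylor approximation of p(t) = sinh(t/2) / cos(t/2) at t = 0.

Invert the denominator's series and multiply.
p(0) = 0
p′(0) = 1/2
p′′(0) = 0
p′′′(0) = 1/2
p^(4)(0) = 0
p^(5)(0) = 9/8
p^(6)(0) = 0
Dividing each by k! gives the coefficients c_0, ..., c_6.

3*t^5/320 + t^3/12 + t/2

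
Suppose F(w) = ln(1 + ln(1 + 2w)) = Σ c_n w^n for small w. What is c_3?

28/3

Let u equal the inner series; expand the outer function in u and truncate.
F(0) = 0
F′(0) = 2
F′′(0) = -8
F′′′(0) = 56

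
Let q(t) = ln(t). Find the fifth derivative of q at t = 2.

3/4

Compute the successive derivatives at the expansion point and divide by k!.
The coefficient of (t - 2)^5 in the expansion is 1/160, so q^(5)(2) = 5! * (1/160) = 3/4.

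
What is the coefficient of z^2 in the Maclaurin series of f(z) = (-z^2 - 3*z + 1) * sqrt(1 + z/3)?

Distribute the polynomial across the series and collect like powers.
f(0) = 1
f′(0) = -17/6
f′′(0) = -109/36

-109/72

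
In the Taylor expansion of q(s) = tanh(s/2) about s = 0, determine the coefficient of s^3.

-1/24

q(0) = 0
q′(0) = 1/2
q′′(0) = 0
q′′′(0) = -1/4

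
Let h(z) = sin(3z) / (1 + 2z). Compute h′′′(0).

45

Take the Cauchy product of the two expansions.
From the series, [z^3] h = 15/2; multiply by 3! = 6 to get 45.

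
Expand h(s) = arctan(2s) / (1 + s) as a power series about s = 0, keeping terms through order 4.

Expand each factor separately, then convolve coefficients.
h(0) = 0
h′(0) = 2
h′′(0) = -4
h′′′(0) = -4
h^(4)(0) = 16

2*s^4/3 - 2*s^3/3 - 2*s^2 + 2*s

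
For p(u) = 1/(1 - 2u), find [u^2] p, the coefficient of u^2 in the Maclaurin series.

Differentiate repeatedly and evaluate at the center.

4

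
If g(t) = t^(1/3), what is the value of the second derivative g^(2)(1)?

-2/9

The coefficient of (t - 1)^2 in the expansion is -1/9, so g′′(1) = 2! * (-1/9) = -2/9.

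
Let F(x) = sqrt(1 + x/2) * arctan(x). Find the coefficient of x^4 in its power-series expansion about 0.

-29/384

Multiply the two series term by term and collect like powers.
So c_4 = F^(4)(0)/4! = -29/384.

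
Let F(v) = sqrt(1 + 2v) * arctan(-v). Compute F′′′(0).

5

Multiply the two series term by term and collect like powers.
From the series, [v^3] F = 5/6; multiply by 3! = 6 to get 5.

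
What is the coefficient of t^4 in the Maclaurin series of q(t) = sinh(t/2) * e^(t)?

5/48

Multiply the two series term by term and collect like powers.
[t^0] = 0;  [t^1] = 1/2;  [t^2] = 1/2;  [t^3] = 13/48;  [t^4] = 5/48.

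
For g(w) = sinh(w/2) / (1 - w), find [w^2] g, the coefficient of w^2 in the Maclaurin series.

1/2

Take the Cauchy product of the two expansions.
g(0) = 0
g′(0) = 1/2
g′′(0) = 1
So c_2 = g′′(0)/2! = 1/2.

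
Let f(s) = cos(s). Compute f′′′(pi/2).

1

The coefficient of (s - pi/2)^3 in the expansion is 1/6, so f′′′(pi/2) = 3! * (1/6) = 1.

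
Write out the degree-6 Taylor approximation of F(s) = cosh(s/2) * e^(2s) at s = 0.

Multiply the two series term by term and collect like powers.
F(0) = 1
F′(0) = 2
F′′(0) = 17/4
F′′′(0) = 19/2
F^(4)(0) = 353/16
F^(5)(0) = 421/8
F^(6)(0) = 8177/64

8177*s^6/46080 + 421*s^5/960 + 353*s^4/384 + 19*s^3/12 + 17*s^2/8 + 2*s + 1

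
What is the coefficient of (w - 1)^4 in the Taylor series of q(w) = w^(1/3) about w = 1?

-10/243

q(1) = 1
q′(1) = 1/3
q′′(1) = -2/9
q′′′(1) = 10/27
q^(4)(1) = -80/81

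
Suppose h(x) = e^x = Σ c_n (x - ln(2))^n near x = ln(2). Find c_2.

1

h(ln(2)) = 2
h′(ln(2)) = 2
h′′(ln(2)) = 2
Dividing each by k! gives the coefficients c_0, ..., c_2.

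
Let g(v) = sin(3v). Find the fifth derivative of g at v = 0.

The coefficient of v^5 in the expansion is 81/40, so g^(5)(0) = 5! * (81/40) = 243.

243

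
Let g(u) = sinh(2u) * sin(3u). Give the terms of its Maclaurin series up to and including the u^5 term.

-5*u^4 + 6*u^2

Multiply the two series term by term and collect like powers.
g(0) = 0
g′(0) = 0
g′′(0) = 12
g′′′(0) = 0
g^(4)(0) = -120
g^(5)(0) = 0
Dividing each by k! gives the coefficients c_0, ..., c_5.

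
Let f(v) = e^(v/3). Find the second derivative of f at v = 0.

The coefficient of v^2 in the expansion is 1/18, so f′′(0) = 2! * (1/18) = 1/9.

1/9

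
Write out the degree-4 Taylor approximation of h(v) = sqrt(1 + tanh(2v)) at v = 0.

Substitute the inner expansion into the outer series and collect powers.
h(0) = 1
h′(0) = 1
h′′(0) = -1
h′′′(0) = -5
h^(4)(0) = 17

17*v^4/24 - 5*v^3/6 - v^2/2 + v + 1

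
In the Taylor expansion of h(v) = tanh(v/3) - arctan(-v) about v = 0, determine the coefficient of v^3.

Expand each term separately and add.
h(0) = 0
h′(0) = 4/3
h′′(0) = 0
h′′′(0) = -56/27
So c_3 = h′′′(0)/3! = -28/81.

-28/81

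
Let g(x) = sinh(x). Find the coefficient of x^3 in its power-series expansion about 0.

1/6

Differentiate repeatedly and evaluate at the center.
g(0) = 0
g′(0) = 1
g′′(0) = 0
g′′′(0) = 1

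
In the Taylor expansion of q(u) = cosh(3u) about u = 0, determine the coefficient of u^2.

9/2

[u^0] = 1;  [u^1] = 0;  [u^2] = 9/2.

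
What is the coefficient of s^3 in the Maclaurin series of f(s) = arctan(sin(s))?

-1/2

Plug the Maclaurin series of the inner function into that of the outer and collect terms.
f(0) = 0
f′(0) = 1
f′′(0) = 0
f′′′(0) = -3
The Taylor polynomial is Σ f^(k)(0)/k! · s^k.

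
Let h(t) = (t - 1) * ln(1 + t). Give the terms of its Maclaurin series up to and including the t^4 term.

7*t^4/12 - 5*t^3/6 + 3*t^2/2 - t

Shift and add copies of the series according to the polynomial's terms.
h(0) = 0
h′(0) = -1
h′′(0) = 3
h′′′(0) = -5
h^(4)(0) = 14
Then c_k = h^(k)(0)/k! gives each Taylor coefficient.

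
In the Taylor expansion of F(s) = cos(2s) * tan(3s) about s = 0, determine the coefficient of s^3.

3

Multiply the two series term by term and collect like powers.
F(0) = 0
F′(0) = 3
F′′(0) = 0
F′′′(0) = 18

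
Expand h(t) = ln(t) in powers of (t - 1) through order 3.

Apply the Taylor formula c_k = f^(k)(a)/k!.

(t - 1)^3/3 - (t - 1)^2/2 + (t - 1)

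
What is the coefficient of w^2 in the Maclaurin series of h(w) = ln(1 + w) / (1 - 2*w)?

3/2

Expand 1/(denominator) as a geometric series and multiply by the numerator's series.
[w^0] = 0;  [w^1] = 1;  [w^2] = 3/2.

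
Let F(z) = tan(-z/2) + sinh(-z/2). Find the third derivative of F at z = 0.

Combine the two series term by term.
The coefficient of z^3 in the expansion is -1/16, so F′′′(0) = 3! * (-1/16) = -3/8.

-3/8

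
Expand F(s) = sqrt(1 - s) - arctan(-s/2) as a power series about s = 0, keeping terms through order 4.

-5*s^4/128 - 5*s^3/48 - s^2/8 + 1

Add the two expansions coefficient-wise.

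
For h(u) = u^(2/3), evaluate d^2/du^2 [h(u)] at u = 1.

The coefficient of (u - 1)^2 in the expansion is -1/9, so h′′(1) = 2! * (-1/9) = -2/9.

-2/9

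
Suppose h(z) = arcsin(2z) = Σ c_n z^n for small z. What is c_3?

4/3

[z^0] = 0;  [z^1] = 2;  [z^2] = 0;  [z^3] = 4/3.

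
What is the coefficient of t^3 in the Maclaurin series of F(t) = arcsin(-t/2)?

-1/48

[t^0] = 0;  [t^1] = -1/2;  [t^2] = 0;  [t^3] = -1/48.
So c_3 = F′′′(0)/3! = -1/48.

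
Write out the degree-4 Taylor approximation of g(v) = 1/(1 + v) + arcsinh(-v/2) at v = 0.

v^4 - 47*v^3/48 + v^2 - 3*v/2 + 1

Combine the two series term by term.
g(0) = 1
g′(0) = -3/2
g′′(0) = 2
g′′′(0) = -47/8
g^(4)(0) = 24
Dividing each by k! gives the coefficients c_0, ..., c_4.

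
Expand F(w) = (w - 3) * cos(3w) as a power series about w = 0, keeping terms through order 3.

-9*w^3/2 + 27*w^2/2 + w - 3

Multiply each power in the prefactor through the base expansion.
F(0) = -3
F′(0) = 1
F′′(0) = 27
F′′′(0) = -27
Dividing each by k! gives the coefficients c_0, ..., c_3.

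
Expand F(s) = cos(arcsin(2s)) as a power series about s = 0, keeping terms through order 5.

Plug the Maclaurin series of the inner function into that of the outer and collect terms.

-2*s^4 - 2*s^2 + 1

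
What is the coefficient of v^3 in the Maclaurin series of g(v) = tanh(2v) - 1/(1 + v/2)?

Expand each term separately and add.
g(0) = -1
g′(0) = 5/2
g′′(0) = -1/2
g′′′(0) = -61/4
So c_3 = g′′′(0)/3! = -61/24.

-61/24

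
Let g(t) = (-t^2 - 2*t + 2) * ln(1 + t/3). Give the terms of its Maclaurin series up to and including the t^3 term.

-16*t^3/81 - 7*t^2/9 + 2*t/3

Shift and add copies of the series according to the polynomial's terms.
[t^0] = 0;  [t^1] = 2/3;  [t^2] = -7/9;  [t^3] = -16/81.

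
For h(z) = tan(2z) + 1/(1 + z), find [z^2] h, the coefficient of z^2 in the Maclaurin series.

1

Expand each term separately and add.
h(0) = 1
h′(0) = 1
h′′(0) = 2
So c_2 = h′′(0)/2! = 1.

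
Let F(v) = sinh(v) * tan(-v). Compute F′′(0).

-2

Take the Cauchy product of the two expansions.
The coefficient of v^2 in the expansion is -1, so F′′(0) = 2! * (-1) = -2.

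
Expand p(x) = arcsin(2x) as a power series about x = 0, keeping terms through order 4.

4*x^3/3 + 2*x

p(0) = 0
p′(0) = 2
p′′(0) = 0
p′′′(0) = 8
p^(4)(0) = 0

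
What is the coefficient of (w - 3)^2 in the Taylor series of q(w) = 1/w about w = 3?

Compute the successive derivatives at the expansion point and divide by k!.
q(3) = 1/3
q′(3) = -1/9
q′′(3) = 2/27
The Taylor polynomial is Σ q^(k)(3)/k! · (w - 3)^k.

1/27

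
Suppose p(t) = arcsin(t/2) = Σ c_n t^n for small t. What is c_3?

1/48

Apply the Taylor formula c_k = f^(k)(a)/k!.
[t^0] = 0;  [t^1] = 1/2;  [t^2] = 0;  [t^3] = 1/48.
So c_3 = p′′′(0)/3! = 1/48.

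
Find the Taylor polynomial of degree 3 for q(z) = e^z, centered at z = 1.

e*(z - 1)^3/6 + e*(z - 1)^2/2 + e*(z - 1) + e

[(z - 1)^0] = e;  [(z - 1)^1] = e;  [(z - 1)^2] = e/2;  [(z - 1)^3] = e/6.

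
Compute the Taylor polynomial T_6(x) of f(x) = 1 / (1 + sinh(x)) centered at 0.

Use the geometric series for the reciprocal, then substitute.
[x^0] = 1;  [x^1] = -1;  [x^2] = 1;  [x^3] = -7/6;  [x^4] = 4/3;  [x^5] = -181/120;  [x^6] = 77/45.

77*x^6/45 - 181*x^5/120 + 4*x^4/3 - 7*x^3/6 + x^2 - x + 1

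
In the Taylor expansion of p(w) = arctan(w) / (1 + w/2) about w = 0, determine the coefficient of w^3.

Take the Cauchy product of the two expansions.
p(0) = 0
p′(0) = 1
p′′(0) = -1
p′′′(0) = -1/2
The Taylor polynomial is Σ p^(k)(0)/k! · w^k.

-1/12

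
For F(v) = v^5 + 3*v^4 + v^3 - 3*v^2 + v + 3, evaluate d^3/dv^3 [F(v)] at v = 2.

390

Differentiate repeatedly and evaluate at the center.
The coefficient of (v - 2)^3 in the expansion is 65, so F′′′(2) = 3! * (65) = 390.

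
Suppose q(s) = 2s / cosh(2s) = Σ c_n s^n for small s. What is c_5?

Invert the denominator's series and multiply.
q(0) = 0
q′(0) = 2
q′′(0) = 0
q′′′(0) = -24
q^(4)(0) = 0
q^(5)(0) = 800
Then c_k = q^(k)(0)/k! gives each Taylor coefficient.

20/3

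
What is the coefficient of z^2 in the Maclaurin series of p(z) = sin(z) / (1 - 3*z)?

Use 1/(1 - r) = Σ r^k on the denominator, then take the Cauchy product.
p(0) = 0
p′(0) = 1
p′′(0) = 6
So c_2 = p′′(0)/2! = 3.

3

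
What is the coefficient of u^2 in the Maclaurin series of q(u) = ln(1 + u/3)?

q(0) = 0
q′(0) = 1/3
q′′(0) = -1/9

-1/18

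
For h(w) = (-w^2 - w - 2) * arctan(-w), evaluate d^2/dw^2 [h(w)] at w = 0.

Shift and add copies of the series according to the polynomial's terms.
From the series, [w^2] h = 1; multiply by 2! = 2 to get 2.

2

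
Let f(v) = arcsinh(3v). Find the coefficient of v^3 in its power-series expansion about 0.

Use the known series and substitute for the argument.
f(0) = 0
f′(0) = 3
f′′(0) = 0
f′′′(0) = -27
So c_3 = f′′′(0)/3! = -9/2.

-9/2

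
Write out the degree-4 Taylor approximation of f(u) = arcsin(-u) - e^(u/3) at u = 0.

Combine the two series term by term.
f(0) = -1
f′(0) = -4/3
f′′(0) = -1/9
f′′′(0) = -28/27
f^(4)(0) = -1/81

-u^4/1944 - 14*u^3/81 - u^2/18 - 4*u/3 - 1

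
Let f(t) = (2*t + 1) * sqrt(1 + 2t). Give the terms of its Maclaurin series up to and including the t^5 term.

-3*t^5/8 + 3*t^4/8 - t^3/2 + 3*t^2/2 + 3*t + 1

Multiply each power in the prefactor through the base expansion.
f(0) = 1
f′(0) = 3
f′′(0) = 3
f′′′(0) = -3
f^(4)(0) = 9
f^(5)(0) = -45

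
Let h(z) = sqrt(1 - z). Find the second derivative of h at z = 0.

-1/4

From the series, [z^2] h = -1/8; multiply by 2! = 2 to get -1/4.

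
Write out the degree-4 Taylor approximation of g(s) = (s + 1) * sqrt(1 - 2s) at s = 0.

Multiply each power in the prefactor through the base expansion.

-9*s^4/8 - s^3 - 3*s^2/2 + 1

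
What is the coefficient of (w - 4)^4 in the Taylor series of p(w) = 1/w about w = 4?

1/1024

[(w - 4)^0] = 1/4;  [(w - 4)^1] = -1/16;  [(w - 4)^2] = 1/64;  [(w - 4)^3] = -1/256;  [(w - 4)^4] = 1/1024.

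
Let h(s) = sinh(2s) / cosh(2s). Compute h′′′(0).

-16

Write the quotient as an unknown series and match coefficients against numerator = denominator · series.
The coefficient of s^3 in the expansion is -8/3, so h′′′(0) = 3! * (-8/3) = -16.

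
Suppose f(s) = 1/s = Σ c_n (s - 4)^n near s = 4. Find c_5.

-1/4096

c_5 = f^(5)(4)/5! = -1/4096.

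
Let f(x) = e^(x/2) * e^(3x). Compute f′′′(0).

Write out both Maclaurin series and multiply, keeping only the needed powers.
From the series, [x^3] f = 343/48; multiply by 3! = 6 to get 343/8.

343/8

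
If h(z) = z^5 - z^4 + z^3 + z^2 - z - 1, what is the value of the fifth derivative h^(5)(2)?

120

Compute the successive derivatives at the expansion point and divide by k!.
The coefficient of (z - 2)^5 in the expansion is 1, so h^(5)(2) = 5! * (1) = 120.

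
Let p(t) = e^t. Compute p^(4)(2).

The coefficient of (t - 2)^4 in the expansion is e^(2)/24, so p^(4)(2) = 4! * (e^(2)/24) = e^(2).

e^(2)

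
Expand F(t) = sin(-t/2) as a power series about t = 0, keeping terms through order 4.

F(0) = 0
F′(0) = -1/2
F′′(0) = 0
F′′′(0) = 1/8
F^(4)(0) = 0
The Taylor polynomial is Σ F^(k)(0)/k! · t^k.

t^3/48 - t/2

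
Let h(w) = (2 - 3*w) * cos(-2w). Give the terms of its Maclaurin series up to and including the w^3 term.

6*w^3 - 4*w^2 - 3*w + 2

Distribute the polynomial across the series and collect like powers.
[w^0] = 2;  [w^1] = -3;  [w^2] = -4;  [w^3] = 6.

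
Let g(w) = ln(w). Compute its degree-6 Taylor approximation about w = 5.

-(w - 5)^6/93750 + (w - 5)^5/15625 - (w - 5)^4/2500 + (w - 5)^3/375 - (w - 5)^2/50 + (w - 5)/5 + ln(5)

g(5) = ln(5)
g′(5) = 1/5
g′′(5) = -1/25
g′′′(5) = 2/125
g^(4)(5) = -6/625
g^(5)(5) = 24/3125
g^(6)(5) = -24/3125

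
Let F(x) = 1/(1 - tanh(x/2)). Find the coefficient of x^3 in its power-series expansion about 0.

1/12

Substitute the inner expansion into the outer series and collect powers.
[x^0] = 1;  [x^1] = 1/2;  [x^2] = 1/4;  [x^3] = 1/12.
So c_3 = F′′′(0)/3! = 1/12.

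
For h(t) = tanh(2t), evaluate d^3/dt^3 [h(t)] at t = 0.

From the series, [t^3] h = -8/3; multiply by 3! = 6 to get -16.

-16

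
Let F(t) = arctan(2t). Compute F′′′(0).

-16

The coefficient of t^3 in the expansion is -8/3, so F′′′(0) = 3! * (-8/3) = -16.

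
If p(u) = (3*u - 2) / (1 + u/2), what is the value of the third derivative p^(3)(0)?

6

Multiply each power in the prefactor through the base expansion.
The coefficient of u^3 in the expansion is 1, so p′′′(0) = 3! * (1) = 6.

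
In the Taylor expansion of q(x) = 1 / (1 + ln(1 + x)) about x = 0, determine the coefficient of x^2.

Use the geometric series for the reciprocal, then substitute.
q(0) = 1
q′(0) = -1
q′′(0) = 3
So c_2 = q′′(0)/2! = 3/2.

3/2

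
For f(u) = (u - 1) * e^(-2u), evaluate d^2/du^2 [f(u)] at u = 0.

Multiply each power in the prefactor through the base expansion.
The coefficient of u^2 in the expansion is -4, so f′′(0) = 2! * (-4) = -8.

-8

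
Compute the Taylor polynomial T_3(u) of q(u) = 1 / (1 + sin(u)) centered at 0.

-5*u^3/6 + u^2 - u + 1

Expand as Σ (-1)^k u^k with u equal to the inner function's series.
q(0) = 1
q′(0) = -1
q′′(0) = 2
q′′′(0) = -5
Then c_k = q^(k)(0)/k! gives each Taylor coefficient.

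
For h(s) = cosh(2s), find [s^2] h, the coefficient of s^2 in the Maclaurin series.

[s^0] = 1;  [s^1] = 0;  [s^2] = 2.

2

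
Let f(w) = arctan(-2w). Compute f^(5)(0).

-768

The coefficient of w^5 in the expansion is -32/5, so f^(5)(0) = 5! * (-32/5) = -768.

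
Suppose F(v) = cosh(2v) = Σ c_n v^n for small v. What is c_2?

Use the known series and substitute for the argument.
[v^0] = 1;  [v^1] = 0;  [v^2] = 2.
So c_2 = F′′(0)/2! = 2.

2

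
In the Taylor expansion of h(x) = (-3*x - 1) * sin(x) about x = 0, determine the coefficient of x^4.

1/2

Multiply each power in the prefactor through the base expansion.
h(0) = 0
h′(0) = -1
h′′(0) = -6
h′′′(0) = 1
h^(4)(0) = 12
So c_4 = h^(4)(0)/4! = 1/2.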